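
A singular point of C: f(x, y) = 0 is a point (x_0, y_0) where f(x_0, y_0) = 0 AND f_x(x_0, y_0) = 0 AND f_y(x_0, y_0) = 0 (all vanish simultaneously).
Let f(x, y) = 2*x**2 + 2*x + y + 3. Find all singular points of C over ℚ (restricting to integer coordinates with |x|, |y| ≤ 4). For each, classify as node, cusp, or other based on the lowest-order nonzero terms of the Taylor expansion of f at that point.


No singular points in the scanned grid; C is smooth there.

Compute partial derivatives:
  f_x = 4*x + 2.
  f_y = 1.
f_y = 1 is a nonzero constant, so f_y never vanishes: no point (x, y) can satisfy f = f_x = f_y = 0. In particular no (x, y) ∈ {−4, ..., 4}² is singular; the curve is smooth.


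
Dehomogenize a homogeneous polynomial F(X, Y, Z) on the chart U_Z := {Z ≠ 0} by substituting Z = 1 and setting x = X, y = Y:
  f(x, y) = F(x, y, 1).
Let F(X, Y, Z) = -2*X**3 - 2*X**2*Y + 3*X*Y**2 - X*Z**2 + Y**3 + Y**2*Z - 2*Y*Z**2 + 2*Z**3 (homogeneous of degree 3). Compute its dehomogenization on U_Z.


f(x, y) = -2*x**3 - 2*x**2*y + 3*x*y**2 - x + y**3 + y**2 - 2*y + 2

On U_Z we set Z = 1. Each monomial c·X^i·Y^j·Z^k in F becomes c·x^i·y^j·1^k = c·x^i·y^j.
Substituting Z = 1: F(X, Y, 1) = -2*x**3 - 2*x**2*y + 3*x*y**2 - x + y**3 + y**2 - 2*y + 2.
Note: deg(f) ≤ deg(F) = 3; strict inequality happens when F is divisible by Z (lost terms).


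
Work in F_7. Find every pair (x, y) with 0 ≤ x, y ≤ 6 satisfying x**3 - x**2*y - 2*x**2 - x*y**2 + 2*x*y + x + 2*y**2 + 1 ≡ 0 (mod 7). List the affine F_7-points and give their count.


Affine F_7-points: {(1, 2), (1, 4), (5, 1)}; count = 3.

For each of the 49 pairs (x, y) ∈ F_7², evaluate f(x, y) mod 7. Record the zeros.
  x = 0: [0↦1, 1↦3, 2↦2, 3↦5, 4↦5, 5↦2, 6↦3]  zeros at y ∈ ∅
  x = 1: [0↦1, 1↦3, 2↦0, 3↦6, 4↦0, 5↦3, 6↦1]  zeros at y ∈ {2, 4}
  x = 2: [0↦3, 1↦3, 2↦3, 3↦3, 4↦3, 5↦3, 6↦3]  zeros at y ∈ ∅
  x = 3: [0↦6, 1↦2, 2↦3, 3↦2, 4↦6, 5↦1, 6↦1]  zeros at y ∈ ∅
  x = 4: [0↦2, 1↦6, 2↦6, 3↦2, 4↦1, 5↦3, 6↦1]  zeros at y ∈ ∅
  x = 5: [0↦4, 1↦0, 2↦4, 3↦2, 4↦1, 5↦1, 6↦2]  zeros at y ∈ {1}
  x = 6: [0↦4, 1↦4, 2↦3, 3↦1, 4↦5, 5↦1, 6↦3]  zeros at y ∈ ∅
Collecting zeros: affine points = {(1, 2), (1, 4), (5, 1)}.
Total count |C(F_7)_aff| = 3.


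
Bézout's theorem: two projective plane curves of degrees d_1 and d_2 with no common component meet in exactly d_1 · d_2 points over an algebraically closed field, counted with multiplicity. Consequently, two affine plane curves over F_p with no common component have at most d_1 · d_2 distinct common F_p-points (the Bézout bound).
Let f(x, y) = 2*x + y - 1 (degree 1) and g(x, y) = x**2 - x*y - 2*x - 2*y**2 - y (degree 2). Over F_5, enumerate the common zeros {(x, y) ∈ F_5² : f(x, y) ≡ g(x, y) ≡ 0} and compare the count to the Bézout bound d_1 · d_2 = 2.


Common zeros: {(4, 3)}; count = 1; Bézout bound = 2.

deg(f) = 1, deg(g) = 2, so Bézout bound = 2.
Scan x ∈ F_5. For each x, list the y ∈ F_5 with f(x, y) ≡ 0 and those with g(x, y) ≡ 0 (mod 5); the common zeros in that column are the intersection.
  x = 0: f ≡ 0 at y ∈ {1}; g ≡ 0 at y ∈ {0, 2}; common: ∅.
  x = 1: f ≡ 0 at y ∈ {4}; g ≡ 0 at y ∈ {1, 3}; common: ∅.
  x = 2: f ≡ 0 at y ∈ {2}; g ≡ 0 at y ∈ {0, 1}; common: ∅.
  x = 3: f ≡ 0 at y ∈ {0}; g ≡ 0 at y ∈ {4}; common: ∅.
  x = 4: f ≡ 0 at y ∈ {3}; g ≡ 0 at y ∈ {2, 3}; common: {3}.
Collecting: common zeros = {(4, 3)}, so the count is 1.
Comparison with the Bézout bound: 1 ≤ 2 = deg(f)·deg(g), as expected for curves with no common component (the affine F_5-count falls short of the bound because intersections may lie at infinity, over extension fields, or carry multiplicity).


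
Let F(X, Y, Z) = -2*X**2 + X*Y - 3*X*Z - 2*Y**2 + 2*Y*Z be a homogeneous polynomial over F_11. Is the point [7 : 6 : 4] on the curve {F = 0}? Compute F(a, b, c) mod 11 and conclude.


F(7,6,4) ≡ 1 (mod 11); P is NOT on the curve.

Evaluate F(7, 6, 4) term-by-term (mod 11).
  -2*X**2 ↦ -2·49·1·1 = -98
  X*Y ↦ 1·7·6·1 = 42
  -3*X*Z ↦ -3·7·1·4 = -84
  -2*Y**2 ↦ -2·1·36·1 = -72
  2*Y*Z ↦ 2·1·6·4 = 48
Sum: F(7, 6, 4) = (-98) + (42) + (-84) + (-72) + (48) = -164.
Reducing mod 11: -164 ≡ 1 (mod 11).
Since F(a, b, c) ≡ 1 ≠ 0 (mod 11), P does NOT lie on the curve.


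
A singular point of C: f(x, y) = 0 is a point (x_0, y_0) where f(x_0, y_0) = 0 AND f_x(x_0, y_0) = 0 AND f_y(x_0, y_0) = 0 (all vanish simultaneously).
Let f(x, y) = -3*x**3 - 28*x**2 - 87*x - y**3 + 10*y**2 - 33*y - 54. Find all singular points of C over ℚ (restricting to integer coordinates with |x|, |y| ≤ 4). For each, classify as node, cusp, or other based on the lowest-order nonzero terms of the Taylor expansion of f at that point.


Singular points: {(-3, 3)}; classification: node.

Compute partial derivatives:
  f_x = -9*x**2 - 56*x - 87.
  f_y = -3*y**2 + 20*y - 33.
Scan x_0 ∈ {−4, ..., 4}. For each x_0, f_y(x_0, y) is a polynomial in y; find its integer roots y ∈ {−4, ..., 4}, then test f_x and f at those candidates.
  x = -4: f_y(-4, y) = -3*y**2 + 20*y - 33; vanishes at y ∈ {3}. (-4, 3): f_x = -7 ≠ 0.
  x = -3: f_y(-3, y) = -3*y**2 + 20*y - 33; vanishes at y ∈ {3}. (-3, 3): f_x = 0, f = 0 — SINGULAR.
  x = -2: f_y(-2, y) = -3*y**2 + 20*y - 33; vanishes at y ∈ {3}. (-2, 3): f_x = -11 ≠ 0.
  x = -1: f_y(-1, y) = -3*y**2 + 20*y - 33; vanishes at y ∈ {3}. (-1, 3): f_x = -40 ≠ 0.
  x = 0: f_y(0, y) = -3*y**2 + 20*y - 33; vanishes at y ∈ {3}. (0, 3): f_x = -87 ≠ 0.
  x = 1: f_y(1, y) = -3*y**2 + 20*y - 33; vanishes at y ∈ {3}. (1, 3): f_x = -152 ≠ 0.
  x = 2: f_y(2, y) = -3*y**2 + 20*y - 33; vanishes at y ∈ {3}. (2, 3): f_x = -235 ≠ 0.
  x = 3: f_y(3, y) = -3*y**2 + 20*y - 33; vanishes at y ∈ {3}. (3, 3): f_x = -336 ≠ 0.
  x = 4: f_y(4, y) = -3*y**2 + 20*y - 33; vanishes at y ∈ {3}. (4, 3): f_x = -455 ≠ 0.
Only singular point on the grid: (-3, 3).
Classify: substitute x = -3 + u, y = 3 + v and expand: f = -3*u**3 - u**2 - v**3 + v**2.
No constant or linear terms (consistent with a singular point). Quadratic part: -u**2 + v**2. Cubic part: -3*u**3 - v**3.
The quadratic part v**2 - u**2 = (v − u)(v + u) splits into two distinct linear factors, so there are two distinct tangent lines y − 3 = ±(x − -3) — this is a node (ordinary double point).
Classification: node.


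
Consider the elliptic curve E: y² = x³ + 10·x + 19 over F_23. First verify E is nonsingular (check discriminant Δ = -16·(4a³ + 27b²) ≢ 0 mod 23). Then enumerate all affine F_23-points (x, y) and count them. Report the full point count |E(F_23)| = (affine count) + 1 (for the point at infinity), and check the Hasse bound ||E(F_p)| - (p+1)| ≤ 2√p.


Affine points = {(2, 1), (2, 22), (4, 10), (4, 13), (7, 8), (7, 15), (8, 6), (8, 17), (12, 2), (12, 21), (13, 0), (15, 5), (15, 18), (20, 10), (20, 13), (22, 10), (22, 13)}; affine count = 17; |E(F_23)| = 18.

Discriminant check: Δ ∝ 4a³ + 27b² = 4·10³ + 27·19² = 4·1000 + 27·361 ≡ 16 (mod 23). Nonzero ⇒ E is nonsingular.
For each x ∈ F_23, compute rhs = x³ + 10·x + 19 mod 23, then count y ∈ F_23 with y² ≡ rhs.
  x = 0: rhs = 19, matching y values: none (0 points).
  x = 1: rhs = 7, matching y values: none (0 points).
  x = 2: rhs = 1, matching y values: 1, 22 (2 points).
  x = 3: rhs = 7, matching y values: none (0 points).
  x = 4: rhs = 8, matching y values: 10, 13 (2 points).
  x = 5: rhs = 10, matching y values: none (0 points).
  x = 6: rhs = 19, matching y values: none (0 points).
  x = 7: rhs = 18, matching y values: 8, 15 (2 points).
  x = 8: rhs = 13, matching y values: 6, 17 (2 points).
  x = 9: rhs = 10, matching y values: none (0 points).
  x = 10: rhs = 15, matching y values: none (0 points).
  x = 11: rhs = 11, matching y values: none (0 points).
  x = 12: rhs = 4, matching y values: 2, 21 (2 points).
  x = 13: rhs = 0, matching y values: 0 (1 points).
  x = 14: rhs = 5, matching y values: none (0 points).
  x = 15: rhs = 2, matching y values: 5, 18 (2 points).
  x = 16: rhs = 20, matching y values: none (0 points).
  x = 17: rhs = 19, matching y values: none (0 points).
  x = 18: rhs = 5, matching y values: none (0 points).
  x = 19: rhs = 7, matching y values: none (0 points).
  x = 20: rhs = 8, matching y values: 10, 13 (2 points).
  x = 21: rhs = 14, matching y values: none (0 points).
  x = 22: rhs = 8, matching y values: 10, 13 (2 points).
Total affine count: 17.
Full point count |E(F_23)| = 17 + 1 = 18.
Hasse bound: |18 − (23+1)| = |-6| = 6 ≤ 2√23 ≈ 9.5917 ✓.


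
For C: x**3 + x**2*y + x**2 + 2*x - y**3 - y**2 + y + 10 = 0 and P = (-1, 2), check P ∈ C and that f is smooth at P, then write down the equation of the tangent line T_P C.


Tangent line at P: -x - 14*y + 27 = 0.

Step 1: f(-1, 2) = 0, so P lies on C.
Step 2: partial derivatives
  f_x(x, y) = 3*x**2 + 2*x*y + 2*x + 2, f_y(x, y) = x**2 - 3*y**2 - 2*y + 1.
  f_x(P) = -1, f_y(P) = -14 (gradient nonzero, so P is smooth).
Step 3: tangent line at P: -1·(x − -1) + -14·(y − 2) = 0.
Expanding: -x - 14*y + 27 = 0.


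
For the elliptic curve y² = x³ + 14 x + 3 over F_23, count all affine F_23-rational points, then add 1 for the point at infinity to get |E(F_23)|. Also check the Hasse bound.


Affine points = {(0, 7), (0, 16), (1, 8), (1, 15), (2, 4), (2, 19), (3, 7), (3, 16), (4, 10), (4, 13), (6, 2), (6, 21), (8, 11), (8, 12), (10, 4), (10, 19), (11, 4), (11, 19), (12, 6), (12, 17), (13, 6), (13, 17), (15, 0), (17, 5), (17, 18), (20, 7), (20, 16), (21, 6), (21, 17)}; affine count = 29; |E(F_23)| = 30.

Discriminant check: Δ ∝ 4a³ + 27b² = 4·14³ + 27·3² = 4·2744 + 27·9 ≡ 18 (mod 23). Nonzero ⇒ E is nonsingular.
For each x ∈ F_23, compute rhs = x³ + 14·x + 3 mod 23, then count y ∈ F_23 with y² ≡ rhs.
  x = 0: rhs = 3, matching y values: 7, 16 (2 points).
  x = 1: rhs = 18, matching y values: 8, 15 (2 points).
  x = 2: rhs = 16, matching y values: 4, 19 (2 points).
  x = 3: rhs = 3, matching y values: 7, 16 (2 points).
  x = 4: rhs = 8, matching y values: 10, 13 (2 points).
  x = 5: rhs = 14, matching y values: none (0 points).
  x = 6: rhs = 4, matching y values: 2, 21 (2 points).
  x = 7: rhs = 7, matching y values: none (0 points).
  x = 8: rhs = 6, matching y values: 11, 12 (2 points).
  x = 9: rhs = 7, matching y values: none (0 points).
  x = 10: rhs = 16, matching y values: 4, 19 (2 points).
  x = 11: rhs = 16, matching y values: 4, 19 (2 points).
  x = 12: rhs = 13, matching y values: 6, 17 (2 points).
  x = 13: rhs = 13, matching y values: 6, 17 (2 points).
  x = 14: rhs = 22, matching y values: none (0 points).
  x = 15: rhs = 0, matching y values: 0 (1 points).
  x = 16: rhs = 22, matching y values: none (0 points).
  x = 17: rhs = 2, matching y values: 5, 18 (2 points).
  x = 18: rhs = 15, matching y values: none (0 points).
  x = 19: rhs = 21, matching y values: none (0 points).
  x = 20: rhs = 3, matching y values: 7, 16 (2 points).
  x = 21: rhs = 13, matching y values: 6, 17 (2 points).
  x = 22: rhs = 11, matching y values: none (0 points).
Total affine count: 29.
Full point count |E(F_23)| = 29 + 1 = 30.
Hasse bound: |30 − (23+1)| = |6| = 6 ≤ 2√23 ≈ 9.5917 ✓.


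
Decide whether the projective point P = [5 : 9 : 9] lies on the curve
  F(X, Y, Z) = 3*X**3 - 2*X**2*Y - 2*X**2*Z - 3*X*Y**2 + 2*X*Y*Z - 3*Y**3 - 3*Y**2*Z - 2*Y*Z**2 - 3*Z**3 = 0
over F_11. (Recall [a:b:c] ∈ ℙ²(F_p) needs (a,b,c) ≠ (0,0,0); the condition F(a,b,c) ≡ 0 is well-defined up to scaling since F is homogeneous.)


F(5,9,9) ≡ 5 (mod 11); P is NOT on the curve.

Evaluate F(5, 9, 9) term-by-term (mod 11).
  3*X**3 ↦ 3·125·1·1 = 375
  -2*X**2*Y ↦ -2·25·9·1 = -450
  -2*X**2*Z ↦ -2·25·1·9 = -450
  -3*X*Y**2 ↦ -3·5·81·1 = -1215
  2*X*Y*Z ↦ 2·5·9·9 = 810
  -3*Y**3 ↦ -3·1·729·1 = -2187
  -3*Y**2*Z ↦ -3·1·81·9 = -2187
  -2*Y*Z**2 ↦ -2·1·9·81 = -1458
  -3*Z**3 ↦ -3·1·1·729 = -2187
Sum: F(5, 9, 9) = (375) + (-450) + (-450) + (-1215) + (810) + (-2187) + (-2187) + (-1458) + (-2187) = -8949.
Reducing mod 11: -8949 ≡ 5 (mod 11).
Since F(a, b, c) ≡ 5 ≠ 0 (mod 11), P does NOT lie on the curve.


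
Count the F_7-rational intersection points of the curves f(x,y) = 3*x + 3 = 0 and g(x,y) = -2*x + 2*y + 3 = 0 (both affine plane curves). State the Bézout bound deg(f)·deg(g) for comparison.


Common zeros: {(6, 1)}; count = 1; Bézout bound = 1.

deg(f) = 1, deg(g) = 1, so Bézout bound = 1.
Scan x ∈ F_7. For each x, list the y ∈ F_7 with f(x, y) ≡ 0 and those with g(x, y) ≡ 0 (mod 7); the common zeros in that column are the intersection.
  x = 0: f ≡ 0 at y ∈ ∅; g ≡ 0 at y ∈ {2}; common: ∅.
  x = 1: f ≡ 0 at y ∈ ∅; g ≡ 0 at y ∈ {3}; common: ∅.
  x = 2: f ≡ 0 at y ∈ ∅; g ≡ 0 at y ∈ {4}; common: ∅.
  x = 3: f ≡ 0 at y ∈ ∅; g ≡ 0 at y ∈ {5}; common: ∅.
  x = 4: f ≡ 0 at y ∈ ∅; g ≡ 0 at y ∈ {6}; common: ∅.
  x = 5: f ≡ 0 at y ∈ ∅; g ≡ 0 at y ∈ {0}; common: ∅.
  x = 6: f ≡ 0 at y ∈ {0, 1, 2, 3, 4, 5, 6}; g ≡ 0 at y ∈ {1}; common: {1}.
Collecting: common zeros = {(6, 1)}, so the count is 1.
Comparison with the Bézout bound: 1 ≤ 1 = deg(f)·deg(g), as expected for curves with no common component (the bound is attained).


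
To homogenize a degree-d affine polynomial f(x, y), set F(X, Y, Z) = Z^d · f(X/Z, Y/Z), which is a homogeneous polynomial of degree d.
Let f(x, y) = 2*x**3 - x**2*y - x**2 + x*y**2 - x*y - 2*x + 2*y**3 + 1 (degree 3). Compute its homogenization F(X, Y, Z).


F(X, Y, Z) = 2*X**3 - X**2*Y - X**2*Z + X*Y**2 - X*Y*Z - 2*X*Z**2 + 2*Y**3 + Z**3

deg(f) = 3.
Substitute x = X/Z, y = Y/Z into f, then multiply by Z^3.
  monomial 2·x^3·y^0 ↦ 2·X^3·Y^0·Z^0.
  monomial -1·x^2·y^1 ↦ -1·X^2·Y^1·Z^0.
  monomial -1·x^2·y^0 ↦ -1·X^2·Y^0·Z^1.
  monomial 1·x^1·y^2 ↦ 1·X^1·Y^2·Z^0.
  monomial -1·x^1·y^1 ↦ -1·X^1·Y^1·Z^1.
  monomial -2·x^1·y^0 ↦ -2·X^1·Y^0·Z^2.
  monomial 2·x^0·y^3 ↦ 2·X^0·Y^3·Z^0.
  monomial 1·x^0·y^0 ↦ 1·X^0·Y^0·Z^3.
Collecting: F(X, Y, Z) = 2*X**3 - X**2*Y - X**2*Z + X*Y**2 - X*Y*Z - 2*X*Z**2 + 2*Y**3 + Z**3.


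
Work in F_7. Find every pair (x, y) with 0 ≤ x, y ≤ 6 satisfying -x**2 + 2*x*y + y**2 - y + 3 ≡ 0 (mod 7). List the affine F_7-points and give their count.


Affine F_7-points: {(1, 3), (3, 1), (5, 2), (5, 3), (6, 1), (6, 2)}; count = 6.

For each of the 49 pairs (x, y) ∈ F_7², evaluate f(x, y) mod 7. Record the zeros.
  x = 0: [0↦3, 1↦3, 2↦5, 3↦2, 4↦1, 5↦2, 6↦5]  zeros at y ∈ ∅
  x = 1: [0↦2, 1↦4, 2↦1, 3↦0, 4↦1, 5↦4, 6↦2]  zeros at y ∈ {3}
  x = 2: [0↦6, 1↦3, 2↦2, 3↦3, 4↦6, 5↦4, 6↦4]  zeros at y ∈ ∅
  x = 3: [0↦1, 1↦0, 2↦1, 3↦4, 4↦2, 5↦2, 6↦4]  zeros at y ∈ {1}
  x = 4: [0↦1, 1↦2, 2↦5, 3↦3, 4↦3, 5↦5, 6↦2]  zeros at y ∈ ∅
  x = 5: [0↦6, 1↦2, 2↦0, 3↦0, 4↦2, 5↦6, 6↦5]  zeros at y ∈ {2, 3}
  x = 6: [0↦2, 1↦0, 2↦0, 3↦2, 4↦6, 5↦5, 6↦6]  zeros at y ∈ {1, 2}
Collecting zeros: affine points = {(1, 3), (3, 1), (5, 2), (5, 3), (6, 1), (6, 2)}.
Total count |C(F_7)_aff| = 6.


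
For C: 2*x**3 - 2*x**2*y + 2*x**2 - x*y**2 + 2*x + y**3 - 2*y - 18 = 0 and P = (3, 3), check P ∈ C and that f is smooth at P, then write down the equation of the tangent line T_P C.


Tangent line at P: 23*x - 11*y - 36 = 0.

Step 1: f(3, 3) = 0, so P lies on C.
Step 2: partial derivatives
  f_x(x, y) = 6*x**2 - 4*x*y + 4*x - y**2 + 2, f_y(x, y) = -2*x**2 - 2*x*y + 3*y**2 - 2.
  f_x(P) = 23, f_y(P) = -11 (gradient nonzero, so P is smooth).
Step 3: tangent line at P: 23·(x − 3) + -11·(y − 3) = 0.
Expanding: 23*x - 11*y - 36 = 0.


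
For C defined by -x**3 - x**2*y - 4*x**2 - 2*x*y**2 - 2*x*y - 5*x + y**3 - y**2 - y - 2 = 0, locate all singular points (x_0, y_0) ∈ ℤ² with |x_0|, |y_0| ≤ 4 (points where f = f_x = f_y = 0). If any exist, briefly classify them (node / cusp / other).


Singular points: {(-1, 0)}; classification: node.

Compute partial derivatives:
  f_x = -3*x**2 - 2*x*y - 8*x - 2*y**2 - 2*y - 5.
  f_y = -x**2 - 4*x*y - 2*x + 3*y**2 - 2*y - 1.
Scan x_0 ∈ {−4, ..., 4}. For each x_0, f_y(x_0, y) is a polynomial in y; find its integer roots y ∈ {−4, ..., 4}, then test f_x and f at those candidates.
  x = -4: f_y(-4, y) = 3*y**2 + 14*y - 9; no integer root y with |y| ≤ 4.
  x = -3: f_y(-3, y) = 3*y**2 + 10*y - 4; no integer root y with |y| ≤ 4.
  x = -2: f_y(-2, y) = 3*y**2 + 6*y - 1; no integer root y with |y| ≤ 4.
  x = -1: f_y(-1, y) = 3*y**2 + 2*y; vanishes at y ∈ {0}. (-1, 0): f_x = 0, f = 0 — SINGULAR.
  x = 0: f_y(0, y) = 3*y**2 - 2*y - 1; vanishes at y ∈ {1}. (0, 1): f_x = -9 ≠ 0.
  x = 1: f_y(1, y) = 3*y**2 - 6*y - 4; no integer root y with |y| ≤ 4.
  x = 2: f_y(2, y) = 3*y**2 - 10*y - 9; no integer root y with |y| ≤ 4.
  x = 3: f_y(3, y) = 3*y**2 - 14*y - 16; no integer root y with |y| ≤ 4.
  x = 4: f_y(4, y) = 3*y**2 - 18*y - 25; no integer root y with |y| ≤ 4.
Only singular point on the grid: (-1, 0).
Classify: substitute x = -1 + u, y = 0 + v and expand: f = -u**3 - u**2*v - u**2 - 2*u*v**2 + v**3 + v**2.
No constant or linear terms (consistent with a singular point). Quadratic part: -u**2 + v**2. Cubic part: -u**3 - u**2*v - 2*u*v**2 + v**3.
The quadratic part v**2 - u**2 = (v − u)(v + u) splits into two distinct linear factors, so there are two distinct tangent lines y − 0 = ±(x − -1) — this is a node (ordinary double point).
Classification: node.


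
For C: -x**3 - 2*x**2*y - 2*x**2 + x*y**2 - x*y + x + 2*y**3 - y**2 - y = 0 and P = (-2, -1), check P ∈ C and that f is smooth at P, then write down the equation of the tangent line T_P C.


Tangent line at P: -9*x + 5*y - 13 = 0.

Step 1: f(-2, -1) = 0, so P lies on C.
Step 2: partial derivatives
  f_x(x, y) = -3*x**2 - 4*x*y - 4*x + y**2 - y + 1, f_y(x, y) = -2*x**2 + 2*x*y - x + 6*y**2 - 2*y - 1.
  f_x(P) = -9, f_y(P) = 5 (gradient nonzero, so P is smooth).
Step 3: tangent line at P: -9·(x − -2) + 5·(y − -1) = 0.
Expanding: -9*x + 5*y - 13 = 0.


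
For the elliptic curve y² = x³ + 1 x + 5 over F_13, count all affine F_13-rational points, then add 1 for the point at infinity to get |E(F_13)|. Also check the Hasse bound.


Affine points = {(3, 3), (3, 10), (7, 2), (7, 11), (10, 1), (10, 12), (12, 4), (12, 9)}; affine count = 8; |E(F_13)| = 9.

Discriminant check: Δ ∝ 4a³ + 27b² = 4·1³ + 27·5² = 4·1 + 27·25 ≡ 3 (mod 13). Nonzero ⇒ E is nonsingular.
For each x ∈ F_13, compute rhs = x³ + 1·x + 5 mod 13, then count y ∈ F_13 with y² ≡ rhs.
  x = 0: rhs = 5, matching y values: none (0 points).
  x = 1: rhs = 7, matching y values: none (0 points).
  x = 2: rhs = 2, matching y values: none (0 points).
  x = 3: rhs = 9, matching y values: 3, 10 (2 points).
  x = 4: rhs = 8, matching y values: none (0 points).
  x = 5: rhs = 5, matching y values: none (0 points).
  x = 6: rhs = 6, matching y values: none (0 points).
  x = 7: rhs = 4, matching y values: 2, 11 (2 points).
  x = 8: rhs = 5, matching y values: none (0 points).
  x = 9: rhs = 2, matching y values: none (0 points).
  x = 10: rhs = 1, matching y values: 1, 12 (2 points).
  x = 11: rhs = 8, matching y values: none (0 points).
  x = 12: rhs = 3, matching y values: 4, 9 (2 points).
Total affine count: 8.
Full point count |E(F_13)| = 8 + 1 = 9.
Hasse bound: |9 − (13+1)| = |-5| = 5 ≤ 2√13 ≈ 7.2111 ✓.


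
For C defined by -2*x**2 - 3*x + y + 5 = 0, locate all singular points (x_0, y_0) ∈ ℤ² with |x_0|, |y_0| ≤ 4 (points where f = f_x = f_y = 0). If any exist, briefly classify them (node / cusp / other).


No singular points in the scanned grid; C is smooth there.

Compute partial derivatives:
  f_x = -4*x - 3.
  f_y = 1.
f_y = 1 is a nonzero constant, so f_y never vanishes: no point (x, y) can satisfy f = f_x = f_y = 0. In particular no (x, y) ∈ {−4, ..., 4}² is singular; the curve is smooth.


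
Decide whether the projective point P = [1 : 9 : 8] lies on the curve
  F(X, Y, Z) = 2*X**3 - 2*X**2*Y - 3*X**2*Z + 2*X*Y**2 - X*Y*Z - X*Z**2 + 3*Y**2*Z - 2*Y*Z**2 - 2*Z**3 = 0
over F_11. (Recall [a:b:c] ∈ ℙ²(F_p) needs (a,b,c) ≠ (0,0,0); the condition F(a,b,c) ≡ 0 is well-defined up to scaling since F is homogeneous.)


F(1,9,8) ≡ 7 (mod 11); P is NOT on the curve.

Evaluate F(1, 9, 8) term-by-term (mod 11).
  2*X**3 ↦ 2·1·1·1 = 2
  -2*X**2*Y ↦ -2·1·9·1 = -18
  -3*X**2*Z ↦ -3·1·1·8 = -24
  2*X*Y**2 ↦ 2·1·81·1 = 162
  -X*Y*Z ↦ -1·1·9·8 = -72
  -X*Z**2 ↦ -1·1·1·64 = -64
  3*Y**2*Z ↦ 3·1·81·8 = 1944
  -2*Y*Z**2 ↦ -2·1·9·64 = -1152
  -2*Z**3 ↦ -2·1·1·512 = -1024
Sum: F(1, 9, 8) = (2) + (-18) + (-24) + (162) + (-72) + (-64) + (1944) + (-1152) + (-1024) = -246.
Reducing mod 11: -246 ≡ 7 (mod 11).
Since F(a, b, c) ≡ 7 ≠ 0 (mod 11), P does NOT lie on the curve.


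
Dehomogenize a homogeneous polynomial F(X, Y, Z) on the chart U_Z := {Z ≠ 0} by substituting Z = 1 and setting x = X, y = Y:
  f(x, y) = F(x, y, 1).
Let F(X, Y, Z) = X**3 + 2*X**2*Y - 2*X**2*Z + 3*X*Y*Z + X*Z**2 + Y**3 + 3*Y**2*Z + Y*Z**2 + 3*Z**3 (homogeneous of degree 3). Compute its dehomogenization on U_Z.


f(x, y) = x**3 + 2*x**2*y - 2*x**2 + 3*x*y + x + y**3 + 3*y**2 + y + 3

On U_Z we set Z = 1. Each monomial c·X^i·Y^j·Z^k in F becomes c·x^i·y^j·1^k = c·x^i·y^j.
Substituting Z = 1: F(X, Y, 1) = x**3 + 2*x**2*y - 2*x**2 + 3*x*y + x + y**3 + 3*y**2 + y + 3.
Note: deg(f) ≤ deg(F) = 3; strict inequality happens when F is divisible by Z (lost terms).


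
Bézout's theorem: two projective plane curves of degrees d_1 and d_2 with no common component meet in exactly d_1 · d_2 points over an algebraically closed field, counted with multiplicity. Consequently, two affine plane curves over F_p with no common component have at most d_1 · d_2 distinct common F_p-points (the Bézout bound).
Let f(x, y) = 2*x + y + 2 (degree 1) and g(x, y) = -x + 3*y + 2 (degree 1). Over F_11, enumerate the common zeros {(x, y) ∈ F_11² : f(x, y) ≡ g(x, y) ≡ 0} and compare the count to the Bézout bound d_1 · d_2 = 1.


Common zeros: {(1, 7)}; count = 1; Bézout bound = 1.

deg(f) = 1, deg(g) = 1, so Bézout bound = 1.
Scan x ∈ F_11. For each x, list the y ∈ F_11 with f(x, y) ≡ 0 and those with g(x, y) ≡ 0 (mod 11); the common zeros in that column are the intersection.
  x = 0: f ≡ 0 at y ∈ {9}; g ≡ 0 at y ∈ {3}; common: ∅.
  x = 1: f ≡ 0 at y ∈ {7}; g ≡ 0 at y ∈ {7}; common: {7}.
  x = 2: f ≡ 0 at y ∈ {5}; g ≡ 0 at y ∈ {0}; common: ∅.
  x = 3: f ≡ 0 at y ∈ {3}; g ≡ 0 at y ∈ {4}; common: ∅.
  x = 4: f ≡ 0 at y ∈ {1}; g ≡ 0 at y ∈ {8}; common: ∅.
  x = 5: f ≡ 0 at y ∈ {10}; g ≡ 0 at y ∈ {1}; common: ∅.
  x = 6: f ≡ 0 at y ∈ {8}; g ≡ 0 at y ∈ {5}; common: ∅.
  x = 7: f ≡ 0 at y ∈ {6}; g ≡ 0 at y ∈ {9}; common: ∅.
  x = 8: f ≡ 0 at y ∈ {4}; g ≡ 0 at y ∈ {2}; common: ∅.
  x = 9: f ≡ 0 at y ∈ {2}; g ≡ 0 at y ∈ {6}; common: ∅.
  x = 10: f ≡ 0 at y ∈ {0}; g ≡ 0 at y ∈ {10}; common: ∅.
Collecting: common zeros = {(1, 7)}, so the count is 1.
Comparison with the Bézout bound: 1 ≤ 1 = deg(f)·deg(g), as expected for curves with no common component (the bound is attained).


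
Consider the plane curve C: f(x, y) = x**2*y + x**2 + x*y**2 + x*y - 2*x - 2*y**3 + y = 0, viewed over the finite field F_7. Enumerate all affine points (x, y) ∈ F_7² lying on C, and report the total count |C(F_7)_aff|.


Affine F_7-points: {(0, 0), (0, 2), (0, 5), (1, 2), (2, 0), (2, 1), (4, 4), (4, 6), (5, 1), (5, 4)}; count = 10.

For each of the 49 pairs (x, y) ∈ F_7², evaluate f(x, y) mod 7. Record the zeros.
  x = 0: [0↦0, 1↦6, 2↦0, 3↦5, 4↦2, 5↦0, 6↦1]  zeros at y ∈ {0, 2, 5}
  x = 1: [0↦6, 1↦1, 2↦0, 3↦5, 4↦4, 5↦6, 6↦6]  zeros at y ∈ {2}
  x = 2: [0↦0, 1↦0, 2↦6, 3↦6, 4↦2, 5↦3, 6↦4]  zeros at y ∈ {0, 1}
  x = 3: [0↦3, 1↦3, 2↦4, 3↦1, 4↦3, 5↦5, 6↦2]  zeros at y ∈ ∅
  x = 4: [0↦1, 1↦3, 2↦1, 3↦4, 4↦0, 5↦5, 6↦0]  zeros at y ∈ {4, 6}
  x = 5: [0↦1, 1↦0, 2↦4, 3↦1, 4↦0, 5↦3, 6↦5]  zeros at y ∈ {1, 4}
  x = 6: [0↦3, 1↦1, 2↦6, 3↦6, 4↦3, 5↦6, 6↦3]  zeros at y ∈ ∅
Collecting zeros: affine points = {(0, 0), (0, 2), (0, 5), (1, 2), (2, 0), (2, 1), (4, 4), (4, 6), (5, 1), (5, 4)}.
Total count |C(F_7)_aff| = 10.


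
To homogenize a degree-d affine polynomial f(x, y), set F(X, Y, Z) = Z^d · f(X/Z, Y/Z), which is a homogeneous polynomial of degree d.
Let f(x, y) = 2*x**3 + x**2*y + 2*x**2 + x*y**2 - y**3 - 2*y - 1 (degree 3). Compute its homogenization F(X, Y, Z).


F(X, Y, Z) = 2*X**3 + X**2*Y + 2*X**2*Z + X*Y**2 - Y**3 - 2*Y*Z**2 - Z**3

deg(f) = 3.
Substitute x = X/Z, y = Y/Z into f, then multiply by Z^3.
  monomial 2·x^3·y^0 ↦ 2·X^3·Y^0·Z^0.
  monomial 1·x^2·y^1 ↦ 1·X^2·Y^1·Z^0.
  monomial 2·x^2·y^0 ↦ 2·X^2·Y^0·Z^1.
  monomial 1·x^1·y^2 ↦ 1·X^1·Y^2·Z^0.
  monomial -1·x^0·y^3 ↦ -1·X^0·Y^3·Z^0.
  monomial -2·x^0·y^1 ↦ -2·X^0·Y^1·Z^2.
  monomial -1·x^0·y^0 ↦ -1·X^0·Y^0·Z^3.
Collecting: F(X, Y, Z) = 2*X**3 + X**2*Y + 2*X**2*Z + X*Y**2 - Y**3 - 2*Y*Z**2 - Z**3.


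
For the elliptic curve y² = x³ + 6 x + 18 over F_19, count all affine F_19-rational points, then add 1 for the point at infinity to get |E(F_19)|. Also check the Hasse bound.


Affine points = {(1, 5), (1, 14), (2, 0), (3, 5), (3, 14), (4, 7), (4, 12), (6, 2), (6, 17), (7, 2), (7, 17), (11, 3), (11, 16), (15, 5), (15, 14), (16, 7), (16, 12), (17, 6), (17, 13), (18, 7), (18, 12)}; affine count = 21; |E(F_19)| = 22.

Discriminant check: Δ ∝ 4a³ + 27b² = 4·6³ + 27·18² = 4·216 + 27·324 ≡ 17 (mod 19). Nonzero ⇒ E is nonsingular.
For each x ∈ F_19, compute rhs = x³ + 6·x + 18 mod 19, then count y ∈ F_19 with y² ≡ rhs.
  x = 0: rhs = 18, matching y values: none (0 points).
  x = 1: rhs = 6, matching y values: 5, 14 (2 points).
  x = 2: rhs = 0, matching y values: 0 (1 points).
  x = 3: rhs = 6, matching y values: 5, 14 (2 points).
  x = 4: rhs = 11, matching y values: 7, 12 (2 points).
  x = 5: rhs = 2, matching y values: none (0 points).
  x = 6: rhs = 4, matching y values: 2, 17 (2 points).
  x = 7: rhs = 4, matching y values: 2, 17 (2 points).
  x = 8: rhs = 8, matching y values: none (0 points).
  x = 9: rhs = 3, matching y values: none (0 points).
  x = 10: rhs = 14, matching y values: none (0 points).
  x = 11: rhs = 9, matching y values: 3, 16 (2 points).
  x = 12: rhs = 13, matching y values: none (0 points).
  x = 13: rhs = 13, matching y values: none (0 points).
  x = 14: rhs = 15, matching y values: none (0 points).
  x = 15: rhs = 6, matching y values: 5, 14 (2 points).
  x = 16: rhs = 11, matching y values: 7, 12 (2 points).
  x = 17: rhs = 17, matching y values: 6, 13 (2 points).
  x = 18: rhs = 11, matching y values: 7, 12 (2 points).
Total affine count: 21.
Full point count |E(F_19)| = 21 + 1 = 22.
Hasse bound: |22 − (19+1)| = |2| = 2 ≤ 2√19 ≈ 8.7178 ✓.


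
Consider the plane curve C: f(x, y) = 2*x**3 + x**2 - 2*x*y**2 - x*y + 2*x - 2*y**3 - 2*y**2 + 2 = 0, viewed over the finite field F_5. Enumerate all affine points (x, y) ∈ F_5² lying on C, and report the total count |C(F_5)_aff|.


Affine F_5-points: {(0, 3), (1, 1), (4, 2), (4, 4)}; count = 4.

For each of the 25 pairs (x, y) ∈ F_5², evaluate f(x, y) mod 5. Record the zeros.
  x = 0: [0↦2, 1↦3, 2↦3, 3↦0, 4↦2]  zeros at y ∈ {3}
  x = 1: [0↦2, 1↦0, 2↦3, 3↦4, 4↦1]  zeros at y ∈ {1}
  x = 2: [0↦1, 1↦1, 2↦2, 3↦2, 4↦4]  zeros at y ∈ ∅
  x = 3: [0↦1, 1↦3, 2↦2, 3↦1, 4↦3]  zeros at y ∈ ∅
  x = 4: [0↦4, 1↦3, 2↦0, 3↦3, 4↦0]  zeros at y ∈ {2, 4}
Collecting zeros: affine points = {(0, 3), (1, 1), (4, 2), (4, 4)}.
Total count |C(F_5)_aff| = 4.


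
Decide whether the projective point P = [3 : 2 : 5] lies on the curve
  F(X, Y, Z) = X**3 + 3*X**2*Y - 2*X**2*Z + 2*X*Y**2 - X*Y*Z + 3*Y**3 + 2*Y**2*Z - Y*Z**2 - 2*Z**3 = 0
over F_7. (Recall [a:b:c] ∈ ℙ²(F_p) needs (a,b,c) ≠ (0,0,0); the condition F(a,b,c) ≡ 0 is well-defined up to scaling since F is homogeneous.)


F(3,2,5) ≡ 1 (mod 7); P is NOT on the curve.

Evaluate F(3, 2, 5) term-by-term (mod 7).
  X**3 ↦ 1·27·1·1 = 27
  3*X**2*Y ↦ 3·9·2·1 = 54
  -2*X**2*Z ↦ -2·9·1·5 = -90
  2*X*Y**2 ↦ 2·3·4·1 = 24
  -X*Y*Z ↦ -1·3·2·5 = -30
  3*Y**3 ↦ 3·1·8·1 = 24
  2*Y**2*Z ↦ 2·1·4·5 = 40
  -Y*Z**2 ↦ -1·1·2·25 = -50
  -2*Z**3 ↦ -2·1·1·125 = -250
Sum: F(3, 2, 5) = (27) + (54) + (-90) + (24) + (-30) + (24) + (40) + (-50) + (-250) = -251.
Reducing mod 7: -251 ≡ 1 (mod 7).
Since F(a, b, c) ≡ 1 ≠ 0 (mod 7), P does NOT lie on the curve.


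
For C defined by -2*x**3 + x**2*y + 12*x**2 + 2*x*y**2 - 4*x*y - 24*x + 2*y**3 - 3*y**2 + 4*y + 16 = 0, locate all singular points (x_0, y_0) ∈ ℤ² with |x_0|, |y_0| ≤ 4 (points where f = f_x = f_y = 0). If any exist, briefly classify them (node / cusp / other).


Singular points: {(2, 0)}; classification: cusp.

Compute partial derivatives:
  f_x = -6*x**2 + 2*x*y + 24*x + 2*y**2 - 4*y - 24.
  f_y = x**2 + 4*x*y - 4*x + 6*y**2 - 6*y + 4.
Scan x_0 ∈ {−4, ..., 4}. For each x_0, f_y(x_0, y) is a polynomial in y; find its integer roots y ∈ {−4, ..., 4}, then test f_x and f at those candidates.
  x = -4: f_y(-4, y) = 6*y**2 - 22*y + 36; no integer root y with |y| ≤ 4.
  x = -3: f_y(-3, y) = 6*y**2 - 18*y + 25; no integer root y with |y| ≤ 4.
  x = -2: f_y(-2, y) = 6*y**2 - 14*y + 16; no integer root y with |y| ≤ 4.
  x = -1: f_y(-1, y) = 6*y**2 - 10*y + 9; no integer root y with |y| ≤ 4.
  x = 0: f_y(0, y) = 6*y**2 - 6*y + 4; no integer root y with |y| ≤ 4.
  x = 1: f_y(1, y) = 6*y**2 - 2*y + 1; no integer root y with |y| ≤ 4.
  x = 2: f_y(2, y) = 6*y**2 + 2*y; vanishes at y ∈ {0}. (2, 0): f_x = 0, f = 0 — SINGULAR.
  x = 3: f_y(3, y) = 6*y**2 + 6*y + 1; no integer root y with |y| ≤ 4.
  x = 4: f_y(4, y) = 6*y**2 + 10*y + 4; vanishes at y ∈ {-1}. (4, -1): f_x = -26 ≠ 0.
Only singular point on the grid: (2, 0).
Classify: substitute x = 2 + u, y = 0 + v and expand: f = -2*u**3 + u**2*v + 2*u*v**2 + 2*v**3 + v**2.
No constant or linear terms (consistent with a singular point). Quadratic part: v**2. Cubic part: -2*u**3 + u**2*v + 2*u*v**2 + 2*v**3.
The quadratic part v**2 is a perfect square, so there is a single (double) tangent line v = 0, i.e. y = 0. Restricting the cubic part to that line (v = 0) leaves -2*u**3 ≠ 0, so f is not divisible by v and the branch is v² ≈ 2*u**3 to lowest order — this is a cusp.
Classification: cusp.


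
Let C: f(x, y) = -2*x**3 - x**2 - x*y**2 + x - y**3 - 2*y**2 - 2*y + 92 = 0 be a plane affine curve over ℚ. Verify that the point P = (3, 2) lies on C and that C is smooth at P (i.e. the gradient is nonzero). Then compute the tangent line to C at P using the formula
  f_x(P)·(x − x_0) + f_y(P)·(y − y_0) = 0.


Tangent line at P: -63*x - 34*y + 257 = 0.

Step 1: f(3, 2) = 0, so P lies on C.
Step 2: partial derivatives
  f_x(x, y) = -6*x**2 - 2*x - y**2 + 1, f_y(x, y) = -2*x*y - 3*y**2 - 4*y - 2.
  f_x(P) = -63, f_y(P) = -34 (gradient nonzero, so P is smooth).
Step 3: tangent line at P: -63·(x − 3) + -34·(y − 2) = 0.
Expanding: -63*x - 34*y + 257 = 0.


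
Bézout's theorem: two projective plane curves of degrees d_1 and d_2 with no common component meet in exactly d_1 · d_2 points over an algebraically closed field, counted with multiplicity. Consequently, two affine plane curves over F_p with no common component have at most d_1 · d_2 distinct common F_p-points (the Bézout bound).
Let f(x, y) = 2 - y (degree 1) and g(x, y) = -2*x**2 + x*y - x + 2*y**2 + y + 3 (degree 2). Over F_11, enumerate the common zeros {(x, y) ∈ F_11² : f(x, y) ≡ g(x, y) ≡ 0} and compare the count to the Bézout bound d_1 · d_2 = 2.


Common zeros: ∅; count = 0; Bézout bound = 2.

deg(f) = 1, deg(g) = 2, so Bézout bound = 2.
Scan x ∈ F_11. For each x, list the y ∈ F_11 with f(x, y) ≡ 0 and those with g(x, y) ≡ 0 (mod 11); the common zeros in that column are the intersection.
  x = 0: f ≡ 0 at y ∈ {2}; g ≡ 0 at y ∈ ∅; common: ∅.
  x = 1: f ≡ 0 at y ∈ {2}; g ≡ 0 at y ∈ {0, 10}; common: ∅.
  x = 2: f ≡ 0 at y ∈ {2}; g ≡ 0 at y ∈ ∅; common: ∅.
  x = 3: f ≡ 0 at y ∈ {2}; g ≡ 0 at y ∈ ∅; common: ∅.
  x = 4: f ≡ 0 at y ∈ {2}; g ≡ 0 at y ∈ {0, 3}; common: ∅.
  x = 5: f ≡ 0 at y ∈ {2}; g ≡ 0 at y ∈ {1, 7}; common: ∅.
  x = 6: f ≡ 0 at y ∈ {2}; g ≡ 0 at y ∈ {1}; common: ∅.
  x = 7: f ≡ 0 at y ∈ {2}; g ≡ 0 at y ∈ {9}; common: ∅.
  x = 8: f ≡ 0 at y ∈ {2}; g ≡ 0 at y ∈ {3, 9}; common: ∅.
  x = 9: f ≡ 0 at y ∈ {2}; g ≡ 0 at y ∈ {7, 10}; common: ∅.
  x = 10: f ≡ 0 at y ∈ {2}; g ≡ 0 at y ∈ ∅; common: ∅.
Collecting: common zeros = ∅, so the count is 0.
Comparison with the Bézout bound: 0 ≤ 2 = deg(f)·deg(g), as expected for curves with no common component (the affine F_11-count falls short of the bound because intersections may lie at infinity, over extension fields, or carry multiplicity).


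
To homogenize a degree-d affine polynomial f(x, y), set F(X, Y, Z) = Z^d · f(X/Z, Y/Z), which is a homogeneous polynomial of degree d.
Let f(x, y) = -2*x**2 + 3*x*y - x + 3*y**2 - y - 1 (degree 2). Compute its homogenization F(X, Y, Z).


F(X, Y, Z) = -2*X**2 + 3*X*Y - X*Z + 3*Y**2 - Y*Z - Z**2

deg(f) = 2.
Substitute x = X/Z, y = Y/Z into f, then multiply by Z^2.
  monomial -2·x^2·y^0 ↦ -2·X^2·Y^0·Z^0.
  monomial 3·x^1·y^1 ↦ 3·X^1·Y^1·Z^0.
  monomial -1·x^1·y^0 ↦ -1·X^1·Y^0·Z^1.
  monomial 3·x^0·y^2 ↦ 3·X^0·Y^2·Z^0.
  monomial -1·x^0·y^1 ↦ -1·X^0·Y^1·Z^1.
  monomial -1·x^0·y^0 ↦ -1·X^0·Y^0·Z^2.
Collecting: F(X, Y, Z) = -2*X**2 + 3*X*Y - X*Z + 3*Y**2 - Y*Z - Z**2.


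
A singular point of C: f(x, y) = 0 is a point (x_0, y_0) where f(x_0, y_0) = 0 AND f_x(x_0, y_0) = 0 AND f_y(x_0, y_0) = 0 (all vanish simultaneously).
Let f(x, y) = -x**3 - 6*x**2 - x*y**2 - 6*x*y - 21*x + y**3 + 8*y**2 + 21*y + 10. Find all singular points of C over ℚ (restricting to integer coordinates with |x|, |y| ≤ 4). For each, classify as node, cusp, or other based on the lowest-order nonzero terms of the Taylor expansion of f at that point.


Singular points: {(-2, -3)}; classification: cusp.

Compute partial derivatives:
  f_x = -3*x**2 - 12*x - y**2 - 6*y - 21.
  f_y = -2*x*y - 6*x + 3*y**2 + 16*y + 21.
Scan x_0 ∈ {−4, ..., 4}. For each x_0, f_y(x_0, y) is a polynomial in y; find its integer roots y ∈ {−4, ..., 4}, then test f_x and f at those candidates.
  x = -4: f_y(-4, y) = 3*y**2 + 24*y + 45; vanishes at y ∈ {-3}. (-4, -3): f_x = -12 ≠ 0.
  x = -3: f_y(-3, y) = 3*y**2 + 22*y + 39; vanishes at y ∈ {-3}. (-3, -3): f_x = -3 ≠ 0.
  x = -2: f_y(-2, y) = 3*y**2 + 20*y + 33; vanishes at y ∈ {-3}. (-2, -3): f_x = 0, f = 0 — SINGULAR.
  x = -1: f_y(-1, y) = 3*y**2 + 18*y + 27; vanishes at y ∈ {-3}. (-1, -3): f_x = -3 ≠ 0.
  x = 0: f_y(0, y) = 3*y**2 + 16*y + 21; vanishes at y ∈ {-3}. (0, -3): f_x = -12 ≠ 0.
  x = 1: f_y(1, y) = 3*y**2 + 14*y + 15; vanishes at y ∈ {-3}. (1, -3): f_x = -27 ≠ 0.
  x = 2: f_y(2, y) = 3*y**2 + 12*y + 9; vanishes at y ∈ {-3, -1}. (2, -3): f_x = -48 ≠ 0; (2, -1): f_x = -52 ≠ 0.
  x = 3: f_y(3, y) = 3*y**2 + 10*y + 3; vanishes at y ∈ {-3}. (3, -3): f_x = -75 ≠ 0.
  x = 4: f_y(4, y) = 3*y**2 + 8*y - 3; vanishes at y ∈ {-3}. (4, -3): f_x = -108 ≠ 0.
Only singular point on the grid: (-2, -3).
Classify: substitute x = -2 + u, y = -3 + v and expand: f = -u**3 - u*v**2 + v**3 + v**2.
No constant or linear terms (consistent with a singular point). Quadratic part: v**2. Cubic part: -u**3 - u*v**2 + v**3.
The quadratic part v**2 is a perfect square, so there is a single (double) tangent line v = 0, i.e. y = -3. Restricting the cubic part to that line (v = 0) leaves -u**3 ≠ 0, so f is not divisible by v and the branch is v² ≈ u**3 to lowest order — this is a cusp.
Classification: cusp.


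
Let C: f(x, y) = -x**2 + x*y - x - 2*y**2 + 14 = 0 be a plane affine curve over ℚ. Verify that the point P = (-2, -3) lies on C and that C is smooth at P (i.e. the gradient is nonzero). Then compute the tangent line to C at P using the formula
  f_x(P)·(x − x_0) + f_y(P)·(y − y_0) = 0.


Tangent line at P: 10*y + 30 = 0.

Step 1: f(-2, -3) = 0, so P lies on C.
Step 2: partial derivatives
  f_x(x, y) = -2*x + y - 1, f_y(x, y) = x - 4*y.
  f_x(P) = 0, f_y(P) = 10 (gradient nonzero, so P is smooth).
Step 3: tangent line at P: 0·(x − -2) + 10·(y − -3) = 0.
Expanding: 10*y + 30 = 0.


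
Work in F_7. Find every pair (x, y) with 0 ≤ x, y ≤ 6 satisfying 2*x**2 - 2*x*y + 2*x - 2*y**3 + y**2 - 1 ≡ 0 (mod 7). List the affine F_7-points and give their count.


Affine F_7-points: {(1, 1), (4, 4), (6, 1), (6, 4), (6, 6)}; count = 5.

For each of the 49 pairs (x, y) ∈ F_7², evaluate f(x, y) mod 7. Record the zeros.
  x = 0: [0↦6, 1↦5, 2↦1, 3↦3, 4↦6, 5↦5, 6↦2]  zeros at y ∈ ∅
  x = 1: [0↦3, 1↦0, 2↦1, 3↦1, 4↦2, 5↦6, 6↦1]  zeros at y ∈ {1}
  x = 2: [0↦4, 1↦6, 2↦5, 3↦3, 4↦2, 5↦4, 6↦4]  zeros at y ∈ ∅
  x = 3: [0↦2, 1↦2, 2↦6, 3↦2, 4↦6, 5↦6, 6↦4]  zeros at y ∈ ∅
  x = 4: [0↦4, 1↦2, 2↦4, 3↦5, 4↦0, 5↦5, 6↦1]  zeros at y ∈ {4}
  x = 5: [0↦3, 1↦6, 2↦6, 3↦5, 4↦5, 5↦1, 6↦2]  zeros at y ∈ ∅
  x = 6: [0↦6, 1↦0, 2↦5, 3↦2, 4↦0, 5↦1, 6↦0]  zeros at y ∈ {1, 4, 6}
Collecting zeros: affine points = {(1, 1), (4, 4), (6, 1), (6, 4), (6, 6)}.
Total count |C(F_7)_aff| = 5.


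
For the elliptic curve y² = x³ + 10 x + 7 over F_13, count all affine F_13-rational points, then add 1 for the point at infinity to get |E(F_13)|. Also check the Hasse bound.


Affine points = {(2, 3), (2, 10), (3, 5), (3, 8), (5, 0), (6, 6), (6, 7), (7, 2), (7, 11), (8, 1), (8, 12), (12, 3), (12, 10)}; affine count = 13; |E(F_13)| = 14.

Discriminant check: Δ ∝ 4a³ + 27b² = 4·10³ + 27·7² = 4·1000 + 27·49 ≡ 6 (mod 13). Nonzero ⇒ E is nonsingular.
For each x ∈ F_13, compute rhs = x³ + 10·x + 7 mod 13, then count y ∈ F_13 with y² ≡ rhs.
  x = 0: rhs = 7, matching y values: none (0 points).
  x = 1: rhs = 5, matching y values: none (0 points).
  x = 2: rhs = 9, matching y values: 3, 10 (2 points).
  x = 3: rhs = 12, matching y values: 5, 8 (2 points).
  x = 4: rhs = 7, matching y values: none (0 points).
  x = 5: rhs = 0, matching y values: 0 (1 points).
  x = 6: rhs = 10, matching y values: 6, 7 (2 points).
  x = 7: rhs = 4, matching y values: 2, 11 (2 points).
  x = 8: rhs = 1, matching y values: 1, 12 (2 points).
  x = 9: rhs = 7, matching y values: none (0 points).
  x = 10: rhs = 2, matching y values: none (0 points).
  x = 11: rhs = 5, matching y values: none (0 points).
  x = 12: rhs = 9, matching y values: 3, 10 (2 points).
Total affine count: 13.
Full point count |E(F_13)| = 13 + 1 = 14.
Hasse bound: |14 − (13+1)| = |0| = 0 ≤ 2√13 ≈ 7.2111 ✓.


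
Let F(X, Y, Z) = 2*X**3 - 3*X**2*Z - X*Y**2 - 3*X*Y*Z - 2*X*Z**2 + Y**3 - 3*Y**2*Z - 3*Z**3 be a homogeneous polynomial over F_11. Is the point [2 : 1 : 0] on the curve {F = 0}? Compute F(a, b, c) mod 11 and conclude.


F(2,1,0) ≡ 4 (mod 11); P is NOT on the curve.

Evaluate F(2, 1, 0) term-by-term (mod 11).
  2*X**3 ↦ 2·8·1·1 = 16
  -3*X**2*Z ↦ -3·4·1·0 = 0
  -X*Y**2 ↦ -1·2·1·1 = -2
  -3*X*Y*Z ↦ -3·2·1·0 = 0
  -2*X*Z**2 ↦ -2·2·1·0 = 0
  Y**3 ↦ 1·1·1·1 = 1
  -3*Y**2*Z ↦ -3·1·1·0 = 0
  -3*Z**3 ↦ -3·1·1·0 = 0
Sum: F(2, 1, 0) = (16) + (0) + (-2) + (0) + (0) + (1) + (0) + (0) = 15.
Reducing mod 11: 15 ≡ 4 (mod 11).
Since F(a, b, c) ≡ 4 ≠ 0 (mod 11), P does NOT lie on the curve.


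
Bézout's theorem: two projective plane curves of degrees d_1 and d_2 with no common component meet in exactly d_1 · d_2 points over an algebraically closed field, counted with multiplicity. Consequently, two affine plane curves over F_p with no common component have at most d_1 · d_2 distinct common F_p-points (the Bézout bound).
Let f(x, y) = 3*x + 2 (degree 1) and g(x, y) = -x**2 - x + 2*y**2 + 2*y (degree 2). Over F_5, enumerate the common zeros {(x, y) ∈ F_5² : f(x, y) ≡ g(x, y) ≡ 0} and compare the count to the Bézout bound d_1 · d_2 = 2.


Common zeros: {(1, 2)}; count = 1; Bézout bound = 2.

deg(f) = 1, deg(g) = 2, so Bézout bound = 2.
Scan x ∈ F_5. For each x, list the y ∈ F_5 with f(x, y) ≡ 0 and those with g(x, y) ≡ 0 (mod 5); the common zeros in that column are the intersection.
  x = 0: f ≡ 0 at y ∈ ∅; g ≡ 0 at y ∈ {0, 4}; common: ∅.
  x = 1: f ≡ 0 at y ∈ {0, 1, 2, 3, 4}; g ≡ 0 at y ∈ {2}; common: {2}.
  x = 2: f ≡ 0 at y ∈ ∅; g ≡ 0 at y ∈ ∅; common: ∅.
  x = 3: f ≡ 0 at y ∈ ∅; g ≡ 0 at y ∈ {2}; common: ∅.
  x = 4: f ≡ 0 at y ∈ ∅; g ≡ 0 at y ∈ {0, 4}; common: ∅.
Collecting: common zeros = {(1, 2)}, so the count is 1.
Comparison with the Bézout bound: 1 ≤ 2 = deg(f)·deg(g), as expected for curves with no common component (the affine F_5-count falls short of the bound because intersections may lie at infinity, over extension fields, or carry multiplicity).
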